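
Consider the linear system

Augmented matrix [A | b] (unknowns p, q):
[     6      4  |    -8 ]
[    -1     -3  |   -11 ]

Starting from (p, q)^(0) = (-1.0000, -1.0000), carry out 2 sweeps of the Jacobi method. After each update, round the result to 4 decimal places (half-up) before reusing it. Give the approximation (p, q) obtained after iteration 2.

(-4.0000, 3.8889)

Iteration 1:
  p = (-8 - (4)·-1.0000) / (6) = -0.6667
  q = (-11 - (-1)·-1.0000) / (-3) = 4.0000
Iteration 2:
  p = (-8 - (4)·4.0000) / (6) = -4.0000
  q = (-11 - (-1)·-0.6667) / (-3) = 3.8889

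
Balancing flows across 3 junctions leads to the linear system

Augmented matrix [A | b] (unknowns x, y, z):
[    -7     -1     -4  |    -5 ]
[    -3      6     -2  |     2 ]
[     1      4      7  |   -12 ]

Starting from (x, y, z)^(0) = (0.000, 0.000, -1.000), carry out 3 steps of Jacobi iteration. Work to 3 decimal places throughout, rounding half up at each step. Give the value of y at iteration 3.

Iteration 1:
  x = (-5 - (-1)·0.000 - (-4)·-1.000) / (-7) = 1.286
  y = (2 - (-3)·0.000 - (-2)·-1.000) / (6) = 0.000
  z = (-12 - (1)·0.000 - (4)·0.000) / (7) = -1.714
Iteration 2:
  x = (-5 - (-1)·0.000 - (-4)·-1.714) / (-7) = 1.694
  y = (2 - (-3)·1.286 - (-2)·-1.714) / (6) = 0.405
  z = (-12 - (1)·1.286 - (4)·0.000) / (7) = -1.898
Iteration 3:
  x = (-5 - (-1)·0.405 - (-4)·-1.898) / (-7) = 1.741
  y = (2 - (-3)·1.694 - (-2)·-1.898) / (6) = 0.548
  z = (-12 - (1)·1.694 - (4)·0.405) / (7) = -2.188

0.548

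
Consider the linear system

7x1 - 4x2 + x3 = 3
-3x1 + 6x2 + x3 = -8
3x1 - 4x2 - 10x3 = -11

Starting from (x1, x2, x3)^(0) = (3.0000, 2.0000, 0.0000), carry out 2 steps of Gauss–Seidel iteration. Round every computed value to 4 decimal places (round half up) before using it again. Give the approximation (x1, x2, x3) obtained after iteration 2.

Iteration 1:
  x1 = (3 - (-4)·2.0000 - (1)·0.0000) / (7) = 1.5714
  x2 = (-8 - (-3)·1.5714 - (1)·0.0000) / (6) = -0.5476
  x3 = (-11 - (3)·1.5714 - (-4)·-0.5476) / (-10) = 1.7905
Iteration 2:
  x1 = (3 - (-4)·-0.5476 - (1)·1.7905) / (7) = -0.1401
  x2 = (-8 - (-3)·-0.1401 - (1)·1.7905) / (6) = -1.7018
  x3 = (-11 - (3)·-0.1401 - (-4)·-1.7018) / (-10) = 1.7387

(-0.1401, -1.7018, 1.7387)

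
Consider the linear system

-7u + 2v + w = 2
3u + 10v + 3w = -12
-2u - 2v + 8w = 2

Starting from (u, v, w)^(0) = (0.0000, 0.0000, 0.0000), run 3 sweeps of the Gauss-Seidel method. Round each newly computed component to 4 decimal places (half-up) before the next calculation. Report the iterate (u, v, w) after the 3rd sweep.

(-0.5885, -0.9782, -0.1417)

Iteration 1:
  u = (2 - (2)·0.0000 - (1)·0.0000) / (-7) = -0.2857
  v = (-12 - (3)·-0.2857 - (3)·0.0000) / (10) = -1.1143
  w = (2 - (-2)·-0.2857 - (-2)·-1.1143) / (8) = -0.1000
Iteration 2:
  u = (2 - (2)·-1.1143 - (1)·-0.1000) / (-7) = -0.6184
  v = (-12 - (3)·-0.6184 - (3)·-0.1000) / (10) = -0.9845
  w = (2 - (-2)·-0.6184 - (-2)·-0.9845) / (8) = -0.1507
Iteration 3:
  u = (2 - (2)·-0.9845 - (1)·-0.1507) / (-7) = -0.5885
  v = (-12 - (3)·-0.5885 - (3)·-0.1507) / (10) = -0.9782
  w = (2 - (-2)·-0.5885 - (-2)·-0.9782) / (8) = -0.1417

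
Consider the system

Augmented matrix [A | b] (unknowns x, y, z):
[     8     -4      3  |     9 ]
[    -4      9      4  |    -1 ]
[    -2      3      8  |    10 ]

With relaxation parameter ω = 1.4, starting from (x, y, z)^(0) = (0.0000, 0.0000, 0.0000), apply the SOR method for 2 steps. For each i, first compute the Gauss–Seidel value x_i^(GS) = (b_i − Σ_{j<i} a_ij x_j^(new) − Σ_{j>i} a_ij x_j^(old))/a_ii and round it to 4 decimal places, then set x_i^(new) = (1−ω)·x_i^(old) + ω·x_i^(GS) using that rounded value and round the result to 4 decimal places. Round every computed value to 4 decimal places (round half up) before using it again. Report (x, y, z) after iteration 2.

Iteration 1:
  x: GS value = (9 - (-4)·0.0000 - (3)·0.0000) / (8) = 1.1250;  x ← (1−ω)·0.0000 + ω·1.1250 = 1.5750
  y: GS value = (-1 - (-4)·1.5750 - (4)·0.0000) / (9) = 0.5889;  y ← (1−ω)·0.0000 + ω·0.5889 = 0.8245
  z: GS value = (10 - (-2)·1.5750 - (3)·0.8245) / (8) = 1.3346;  z ← (1−ω)·0.0000 + ω·1.3346 = 1.8684
Iteration 2:
  x: GS value = (9 - (-4)·0.8245 - (3)·1.8684) / (8) = 0.8366;  x ← (1−ω)·1.5750 + ω·0.8366 = 0.5412
  y: GS value = (-1 - (-4)·0.5412 - (4)·1.8684) / (9) = -0.7010;  y ← (1−ω)·0.8245 + ω·-0.7010 = -1.3112
  z: GS value = (10 - (-2)·0.5412 - (3)·-1.3112) / (8) = 1.8770;  z ← (1−ω)·1.8684 + ω·1.8770 = 1.8804

(0.5412, -1.3112, 1.8804)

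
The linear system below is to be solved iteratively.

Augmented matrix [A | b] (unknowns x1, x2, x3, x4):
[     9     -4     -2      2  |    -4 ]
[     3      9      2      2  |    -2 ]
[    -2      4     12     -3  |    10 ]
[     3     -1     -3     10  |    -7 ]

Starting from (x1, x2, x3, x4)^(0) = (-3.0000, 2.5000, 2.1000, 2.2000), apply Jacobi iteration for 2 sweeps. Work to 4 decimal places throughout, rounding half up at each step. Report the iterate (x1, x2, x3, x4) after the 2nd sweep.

(-0.7524, -0.6881, 1.2700, -0.8961)

Iteration 1:
  x1 = (-4 - (-4)·2.5000 - (-2)·2.1000 - (2)·2.2000) / (9) = 0.6444
  x2 = (-2 - (3)·-3.0000 - (2)·2.1000 - (2)·2.2000) / (9) = -0.1778
  x3 = (10 - (-2)·-3.0000 - (4)·2.5000 - (-3)·2.2000) / (12) = 0.0500
  x4 = (-7 - (3)·-3.0000 - (-1)·2.5000 - (-3)·2.1000) / (10) = 1.0800
Iteration 2:
  x1 = (-4 - (-4)·-0.1778 - (-2)·0.0500 - (2)·1.0800) / (9) = -0.7524
  x2 = (-2 - (3)·0.6444 - (2)·0.0500 - (2)·1.0800) / (9) = -0.6881
  x3 = (10 - (-2)·0.6444 - (4)·-0.1778 - (-3)·1.0800) / (12) = 1.2700
  x4 = (-7 - (3)·0.6444 - (-1)·-0.1778 - (-3)·0.0500) / (10) = -0.8961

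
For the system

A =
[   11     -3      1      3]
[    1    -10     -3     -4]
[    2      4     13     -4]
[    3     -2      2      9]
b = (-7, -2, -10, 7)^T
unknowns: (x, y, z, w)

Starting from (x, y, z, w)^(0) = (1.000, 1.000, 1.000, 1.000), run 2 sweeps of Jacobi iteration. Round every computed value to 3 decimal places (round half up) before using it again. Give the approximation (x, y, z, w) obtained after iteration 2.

Iteration 1:
  x = (-7 - (-3)·1.000 - (1)·1.000 - (3)·1.000) / (11) = -0.727
  y = (-2 - (1)·1.000 - (-3)·1.000 - (-4)·1.000) / (-10) = -0.400
  z = (-10 - (2)·1.000 - (4)·1.000 - (-4)·1.000) / (13) = -0.923
  w = (7 - (3)·1.000 - (-2)·1.000 - (2)·1.000) / (9) = 0.444
Iteration 2:
  x = (-7 - (-3)·-0.400 - (1)·-0.923 - (3)·0.444) / (11) = -0.783
  y = (-2 - (1)·-0.727 - (-3)·-0.923 - (-4)·0.444) / (-10) = 0.227
  z = (-10 - (2)·-0.727 - (4)·-0.400 - (-4)·0.444) / (13) = -0.398
  w = (7 - (3)·-0.727 - (-2)·-0.400 - (2)·-0.923) / (9) = 1.136

(-0.783, 0.227, -0.398, 1.136)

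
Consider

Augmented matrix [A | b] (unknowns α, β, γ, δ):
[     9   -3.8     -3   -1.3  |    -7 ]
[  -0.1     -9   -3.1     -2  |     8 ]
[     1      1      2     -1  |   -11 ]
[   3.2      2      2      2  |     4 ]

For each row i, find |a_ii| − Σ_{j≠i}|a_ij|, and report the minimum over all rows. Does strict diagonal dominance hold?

row 1: |9| − (3.8+3+1.3) = 0.9
row 2: |-9| − (0.1+3.1+2) = 3.8
row 3: |2| − (1+1+1) = -1
row 4: |2| − (3.2+2+2) = -5.2
minimum over rows = -5.2 → not strictly diagonally dominant

-5.2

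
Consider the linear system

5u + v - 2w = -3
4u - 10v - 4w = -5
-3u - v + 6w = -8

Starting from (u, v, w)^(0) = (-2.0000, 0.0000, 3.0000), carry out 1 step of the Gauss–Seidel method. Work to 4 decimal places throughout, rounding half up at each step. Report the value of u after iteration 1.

Iteration 1:
  u = (-3 - (1)·0.0000 - (-2)·3.0000) / (5) = 0.6000
  v = (-5 - (4)·0.6000 - (-4)·3.0000) / (-10) = -0.4600
  w = (-8 - (-3)·0.6000 - (-1)·-0.4600) / (6) = -1.1100

0.6000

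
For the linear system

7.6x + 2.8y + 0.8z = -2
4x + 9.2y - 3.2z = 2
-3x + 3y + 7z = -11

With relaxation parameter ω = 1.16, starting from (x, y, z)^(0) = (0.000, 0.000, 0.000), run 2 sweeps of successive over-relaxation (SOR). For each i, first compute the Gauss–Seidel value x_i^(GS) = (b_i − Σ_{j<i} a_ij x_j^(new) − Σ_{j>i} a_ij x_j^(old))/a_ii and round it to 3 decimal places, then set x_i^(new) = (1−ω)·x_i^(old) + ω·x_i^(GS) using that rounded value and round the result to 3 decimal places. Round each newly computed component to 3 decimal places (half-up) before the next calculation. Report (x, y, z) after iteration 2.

Iteration 1:
  x: GS value = (-2 - (2.8)·0.000 - (0.8)·0.000) / (7.6) = -0.263;  x ← (1−ω)·0.000 + ω·-0.263 = -0.305
  y: GS value = (2 - (4)·-0.305 - (-3.2)·0.000) / (9.2) = 0.350;  y ← (1−ω)·0.000 + ω·0.350 = 0.406
  z: GS value = (-11 - (-3)·-0.305 - (3)·0.406) / (7) = -1.876;  z ← (1−ω)·0.000 + ω·-1.876 = -2.176
Iteration 2:
  x: GS value = (-2 - (2.8)·0.406 - (0.8)·-2.176) / (7.6) = -0.184;  x ← (1−ω)·-0.305 + ω·-0.184 = -0.165
  y: GS value = (2 - (4)·-0.165 - (-3.2)·-2.176) / (9.2) = -0.468;  y ← (1−ω)·0.406 + ω·-0.468 = -0.608
  z: GS value = (-11 - (-3)·-0.165 - (3)·-0.608) / (7) = -1.382;  z ← (1−ω)·-2.176 + ω·-1.382 = -1.255

(-0.165, -0.608, -1.255)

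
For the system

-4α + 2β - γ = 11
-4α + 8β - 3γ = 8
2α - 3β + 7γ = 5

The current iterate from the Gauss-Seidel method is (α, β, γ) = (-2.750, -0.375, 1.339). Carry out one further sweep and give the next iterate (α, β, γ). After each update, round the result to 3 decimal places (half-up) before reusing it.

(-3.272, -0.134, 1.592)

One sweep:
  α = (11 - (2)·-0.375 - (-1)·1.339) / (-4) = -3.272
  β = (8 - (-4)·-3.272 - (-3)·1.339) / (8) = -0.134
  γ = (5 - (2)·-3.272 - (-3)·-0.134) / (7) = 1.592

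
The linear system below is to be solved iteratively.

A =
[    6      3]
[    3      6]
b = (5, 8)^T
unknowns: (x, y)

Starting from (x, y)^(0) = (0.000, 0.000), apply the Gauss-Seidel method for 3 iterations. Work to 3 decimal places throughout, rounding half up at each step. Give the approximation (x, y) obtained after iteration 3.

(0.260, 1.203)

Iteration 1:
  x = (5 - (3)·0.000) / (6) = 0.833
  y = (8 - (3)·0.833) / (6) = 0.917
Iteration 2:
  x = (5 - (3)·0.917) / (6) = 0.375
  y = (8 - (3)·0.375) / (6) = 1.146
Iteration 3:
  x = (5 - (3)·1.146) / (6) = 0.260
  y = (8 - (3)·0.260) / (6) = 1.203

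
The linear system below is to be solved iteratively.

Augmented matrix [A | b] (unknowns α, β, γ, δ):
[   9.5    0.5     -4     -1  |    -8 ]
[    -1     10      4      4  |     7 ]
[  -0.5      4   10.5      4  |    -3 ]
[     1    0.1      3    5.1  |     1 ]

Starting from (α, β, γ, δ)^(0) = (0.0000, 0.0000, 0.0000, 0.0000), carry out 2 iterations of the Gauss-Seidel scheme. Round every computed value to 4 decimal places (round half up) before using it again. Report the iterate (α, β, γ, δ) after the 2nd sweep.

(-1.0390, 0.5487, -0.8028, 0.8613)

Iteration 1:
  α = (-8 - (0.5)·0.0000 - (-4)·0.0000 - (-1)·0.0000) / (9.5) = -0.8421
  β = (7 - (-1)·-0.8421 - (4)·0.0000 - (4)·0.0000) / (10) = 0.6158
  γ = (-3 - (-0.5)·-0.8421 - (4)·0.6158 - (4)·0.0000) / (10.5) = -0.5604
  δ = (1 - (1)·-0.8421 - (0.1)·0.6158 - (3)·-0.5604) / (5.1) = 0.6788
Iteration 2:
  α = (-8 - (0.5)·0.6158 - (-4)·-0.5604 - (-1)·0.6788) / (9.5) = -1.0390
  β = (7 - (-1)·-1.0390 - (4)·-0.5604 - (4)·0.6788) / (10) = 0.5487
  γ = (-3 - (-0.5)·-1.0390 - (4)·0.5487 - (4)·0.6788) / (10.5) = -0.8028
  δ = (1 - (1)·-1.0390 - (0.1)·0.5487 - (3)·-0.8028) / (5.1) = 0.8613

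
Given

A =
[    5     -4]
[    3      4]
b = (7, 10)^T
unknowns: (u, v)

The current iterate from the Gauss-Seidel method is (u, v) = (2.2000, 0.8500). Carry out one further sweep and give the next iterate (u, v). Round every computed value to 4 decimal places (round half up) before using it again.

One sweep:
  u = (7 - (-4)·0.8500) / (5) = 2.0800
  v = (10 - (3)·2.0800) / (4) = 0.9400

(2.0800, 0.9400)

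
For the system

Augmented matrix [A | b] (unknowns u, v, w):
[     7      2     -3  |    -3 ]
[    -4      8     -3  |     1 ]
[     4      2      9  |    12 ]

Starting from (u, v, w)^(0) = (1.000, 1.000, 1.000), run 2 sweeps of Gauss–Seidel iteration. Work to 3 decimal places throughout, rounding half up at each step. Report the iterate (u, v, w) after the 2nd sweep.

Iteration 1:
  u = (-3 - (2)·1.000 - (-3)·1.000) / (7) = -0.286
  v = (1 - (-4)·-0.286 - (-3)·1.000) / (8) = 0.357
  w = (12 - (4)·-0.286 - (2)·0.357) / (9) = 1.381
Iteration 2:
  u = (-3 - (2)·0.357 - (-3)·1.381) / (7) = 0.061
  v = (1 - (-4)·0.061 - (-3)·1.381) / (8) = 0.673
  w = (12 - (4)·0.061 - (2)·0.673) / (9) = 1.157

(0.061, 0.673, 1.157)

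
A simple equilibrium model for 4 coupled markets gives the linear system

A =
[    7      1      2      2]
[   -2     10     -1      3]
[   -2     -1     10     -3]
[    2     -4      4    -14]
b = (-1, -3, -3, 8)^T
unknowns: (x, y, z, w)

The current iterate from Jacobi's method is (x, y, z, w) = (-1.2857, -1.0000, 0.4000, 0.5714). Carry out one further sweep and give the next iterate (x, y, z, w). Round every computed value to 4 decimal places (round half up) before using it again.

One sweep:
  x = (-1 - (1)·-1.0000 - (2)·0.4000 - (2)·0.5714) / (7) = -0.2775
  y = (-3 - (-2)·-1.2857 - (-1)·0.4000 - (3)·0.5714) / (10) = -0.6886
  z = (-3 - (-2)·-1.2857 - (-1)·-1.0000 - (-3)·0.5714) / (10) = -0.4857
  w = (8 - (2)·-1.2857 - (-4)·-1.0000 - (4)·0.4000) / (-14) = -0.3551

(-0.2775, -0.6886, -0.4857, -0.3551)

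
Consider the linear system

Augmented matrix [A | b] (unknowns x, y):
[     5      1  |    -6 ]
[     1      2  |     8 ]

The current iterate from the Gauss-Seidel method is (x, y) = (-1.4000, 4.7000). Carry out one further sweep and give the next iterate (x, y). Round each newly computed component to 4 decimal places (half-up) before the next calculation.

(-2.1400, 5.0700)

One sweep:
  x = (-6 - (1)·4.7000) / (5) = -2.1400
  y = (8 - (1)·-2.1400) / (2) = 5.0700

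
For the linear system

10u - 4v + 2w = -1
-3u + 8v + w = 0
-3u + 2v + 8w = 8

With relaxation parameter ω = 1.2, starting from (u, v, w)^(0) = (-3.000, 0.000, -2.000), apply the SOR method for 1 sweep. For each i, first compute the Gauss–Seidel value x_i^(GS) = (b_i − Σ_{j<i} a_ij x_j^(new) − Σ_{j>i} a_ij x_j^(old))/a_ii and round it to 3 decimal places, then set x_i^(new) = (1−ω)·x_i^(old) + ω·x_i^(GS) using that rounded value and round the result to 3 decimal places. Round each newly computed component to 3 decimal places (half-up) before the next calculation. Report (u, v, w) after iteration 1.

Iteration 1:
  u: GS value = (-1 - (-4)·0.000 - (2)·-2.000) / (10) = 0.300;  u ← (1−ω)·-3.000 + ω·0.300 = 0.960
  v: GS value = (0 - (-3)·0.960 - (1)·-2.000) / (8) = 0.610;  v ← (1−ω)·0.000 + ω·0.610 = 0.732
  w: GS value = (8 - (-3)·0.960 - (2)·0.732) / (8) = 1.177;  w ← (1−ω)·-2.000 + ω·1.177 = 1.812

(0.960, 0.732, 1.812)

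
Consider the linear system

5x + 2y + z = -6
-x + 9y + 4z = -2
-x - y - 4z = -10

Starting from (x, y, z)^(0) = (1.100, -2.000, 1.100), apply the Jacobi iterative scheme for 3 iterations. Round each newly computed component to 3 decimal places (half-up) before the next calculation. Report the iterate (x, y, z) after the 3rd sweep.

(-1.160, -1.635, 3.253)

Iteration 1:
  x = (-6 - (2)·-2.000 - (1)·1.100) / (5) = -0.620
  y = (-2 - (-1)·1.100 - (4)·1.100) / (9) = -0.589
  z = (-10 - (-1)·1.100 - (-1)·-2.000) / (-4) = 2.725
Iteration 2:
  x = (-6 - (2)·-0.589 - (1)·2.725) / (5) = -1.509
  y = (-2 - (-1)·-0.620 - (4)·2.725) / (9) = -1.502
  z = (-10 - (-1)·-0.620 - (-1)·-0.589) / (-4) = 2.802
Iteration 3:
  x = (-6 - (2)·-1.502 - (1)·2.802) / (5) = -1.160
  y = (-2 - (-1)·-1.509 - (4)·2.802) / (9) = -1.635
  z = (-10 - (-1)·-1.509 - (-1)·-1.502) / (-4) = 3.253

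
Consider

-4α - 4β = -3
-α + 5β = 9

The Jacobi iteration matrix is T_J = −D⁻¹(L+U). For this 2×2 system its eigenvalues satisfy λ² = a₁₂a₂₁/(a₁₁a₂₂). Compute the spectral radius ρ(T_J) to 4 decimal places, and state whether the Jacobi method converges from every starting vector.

0.4472

a₁₂a₂₁/(a₁₁a₂₂) = (-4)·(-1) / ((-4)·(5)) = -0.200000
ρ = √|-0.200000| = √0.200000 = 0.4472
ρ < 1, so Jacobi converges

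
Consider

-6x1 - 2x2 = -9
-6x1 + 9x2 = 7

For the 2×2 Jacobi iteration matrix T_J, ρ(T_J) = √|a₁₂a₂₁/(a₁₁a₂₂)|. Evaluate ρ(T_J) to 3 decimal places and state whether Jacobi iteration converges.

a₁₂a₂₁/(a₁₁a₂₂) = (-2)·(-6) / ((-6)·(9)) = -0.222222
ρ = √|-0.222222| = √0.222222 = 0.471
ρ < 1, so Jacobi converges

0.471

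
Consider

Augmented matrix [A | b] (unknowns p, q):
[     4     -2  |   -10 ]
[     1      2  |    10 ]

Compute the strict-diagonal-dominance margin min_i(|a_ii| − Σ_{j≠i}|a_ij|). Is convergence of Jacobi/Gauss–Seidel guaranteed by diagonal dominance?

1

row 1: |4| − (2) = 2
row 2: |2| − (1) = 1
minimum over rows = 1 → strictly diagonally dominant (convergence guaranteed)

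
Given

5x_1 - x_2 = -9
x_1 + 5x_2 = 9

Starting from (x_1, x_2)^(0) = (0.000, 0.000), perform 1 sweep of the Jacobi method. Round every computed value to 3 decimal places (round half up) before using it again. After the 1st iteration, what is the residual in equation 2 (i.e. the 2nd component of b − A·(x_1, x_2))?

1.800

Iteration 1:
  x_1 = (-9 - (-1)·0.000) / (5) = -1.800
  x_2 = (9 - (1)·0.000) / (5) = 1.800
Residual b − A·x = (1.800, 1.800)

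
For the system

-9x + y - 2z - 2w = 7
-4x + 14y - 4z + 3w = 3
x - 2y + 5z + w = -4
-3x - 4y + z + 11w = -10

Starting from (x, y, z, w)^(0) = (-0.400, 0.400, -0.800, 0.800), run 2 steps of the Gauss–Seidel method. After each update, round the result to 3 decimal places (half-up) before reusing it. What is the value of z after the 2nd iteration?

Iteration 1:
  x = (7 - (1)·0.400 - (-2)·-0.800 - (-2)·0.800) / (-9) = -0.733
  y = (3 - (-4)·-0.733 - (-4)·-0.800 - (3)·0.800) / (14) = -0.395
  z = (-4 - (1)·-0.733 - (-2)·-0.395 - (1)·0.800) / (5) = -0.971
  w = (-10 - (-3)·-0.733 - (-4)·-0.395 - (1)·-0.971) / (11) = -1.164
Iteration 2:
  x = (7 - (1)·-0.395 - (-2)·-0.971 - (-2)·-1.164) / (-9) = -0.347
  y = (3 - (-4)·-0.347 - (-4)·-0.971 - (3)·-1.164) / (14) = 0.087
  z = (-4 - (1)·-0.347 - (-2)·0.087 - (1)·-1.164) / (5) = -0.463
  w = (-10 - (-3)·-0.347 - (-4)·0.087 - (1)·-0.463) / (11) = -0.930

-0.463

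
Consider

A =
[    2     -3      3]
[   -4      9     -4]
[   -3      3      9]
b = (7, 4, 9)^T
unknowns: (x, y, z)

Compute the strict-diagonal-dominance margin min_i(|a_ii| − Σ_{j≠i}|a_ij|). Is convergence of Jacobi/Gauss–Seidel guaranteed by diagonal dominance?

-4

row 1: |2| − (3+3) = -4
row 2: |9| − (4+4) = 1
row 3: |9| − (3+3) = 3
minimum over rows = -4 → not strictly diagonally dominant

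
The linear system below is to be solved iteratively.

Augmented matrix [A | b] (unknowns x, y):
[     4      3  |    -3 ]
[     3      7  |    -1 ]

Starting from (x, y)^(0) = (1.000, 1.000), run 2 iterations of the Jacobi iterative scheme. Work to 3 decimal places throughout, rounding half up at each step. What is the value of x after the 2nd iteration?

Iteration 1:
  x = (-3 - (3)·1.000) / (4) = -1.500
  y = (-1 - (3)·1.000) / (7) = -0.571
Iteration 2:
  x = (-3 - (3)·-0.571) / (4) = -0.322
  y = (-1 - (3)·-1.500) / (7) = 0.500

-0.322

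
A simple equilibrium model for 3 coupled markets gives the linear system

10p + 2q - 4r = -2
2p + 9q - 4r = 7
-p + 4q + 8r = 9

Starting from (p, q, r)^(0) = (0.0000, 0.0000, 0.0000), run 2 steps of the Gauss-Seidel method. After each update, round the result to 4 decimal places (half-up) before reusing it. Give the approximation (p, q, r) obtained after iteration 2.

(-0.0889, 1.1037, 0.5620)

Iteration 1:
  p = (-2 - (2)·0.0000 - (-4)·0.0000) / (10) = -0.2000
  q = (7 - (2)·-0.2000 - (-4)·0.0000) / (9) = 0.8222
  r = (9 - (-1)·-0.2000 - (4)·0.8222) / (8) = 0.6889
Iteration 2:
  p = (-2 - (2)·0.8222 - (-4)·0.6889) / (10) = -0.0889
  q = (7 - (2)·-0.0889 - (-4)·0.6889) / (9) = 1.1037
  r = (9 - (-1)·-0.0889 - (4)·1.1037) / (8) = 0.5620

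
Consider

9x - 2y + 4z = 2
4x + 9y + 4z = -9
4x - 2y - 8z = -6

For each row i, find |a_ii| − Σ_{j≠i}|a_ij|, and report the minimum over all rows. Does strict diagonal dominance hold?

row 1: |9| − (2+4) = 3
row 2: |9| − (4+4) = 1
row 3: |-8| − (4+2) = 2
minimum over rows = 1 → strictly diagonally dominant (convergence guaranteed)

1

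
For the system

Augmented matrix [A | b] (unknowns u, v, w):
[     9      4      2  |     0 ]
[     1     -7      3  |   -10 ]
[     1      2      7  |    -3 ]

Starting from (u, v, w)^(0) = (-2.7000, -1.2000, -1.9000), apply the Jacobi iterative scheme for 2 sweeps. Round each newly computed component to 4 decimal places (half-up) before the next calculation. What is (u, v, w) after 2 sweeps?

Iteration 1:
  u = (0 - (4)·-1.2000 - (2)·-1.9000) / (9) = 0.9556
  v = (-10 - (1)·-2.7000 - (3)·-1.9000) / (-7) = 0.2286
  w = (-3 - (1)·-2.7000 - (2)·-1.2000) / (7) = 0.3000
Iteration 2:
  u = (0 - (4)·0.2286 - (2)·0.3000) / (9) = -0.1683
  v = (-10 - (1)·0.9556 - (3)·0.3000) / (-7) = 1.6937
  w = (-3 - (1)·0.9556 - (2)·0.2286) / (7) = -0.6304

(-0.1683, 1.6937, -0.6304)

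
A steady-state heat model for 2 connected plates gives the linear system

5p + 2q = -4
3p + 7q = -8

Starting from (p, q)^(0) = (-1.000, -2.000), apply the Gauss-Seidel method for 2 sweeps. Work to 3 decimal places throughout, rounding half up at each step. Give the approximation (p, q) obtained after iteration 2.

(-0.343, -0.996)

Iteration 1:
  p = (-4 - (2)·-2.000) / (5) = 0.000
  q = (-8 - (3)·0.000) / (7) = -1.143
Iteration 2:
  p = (-4 - (2)·-1.143) / (5) = -0.343
  q = (-8 - (3)·-0.343) / (7) = -0.996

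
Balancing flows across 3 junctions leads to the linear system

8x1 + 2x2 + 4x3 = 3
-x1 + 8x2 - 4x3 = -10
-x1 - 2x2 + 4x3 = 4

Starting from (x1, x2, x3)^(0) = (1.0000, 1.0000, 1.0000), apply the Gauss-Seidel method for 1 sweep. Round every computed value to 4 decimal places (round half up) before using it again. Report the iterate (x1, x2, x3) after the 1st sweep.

(-0.3750, -0.7969, 0.5078)

Iteration 1:
  x1 = (3 - (2)·1.0000 - (4)·1.0000) / (8) = -0.3750
  x2 = (-10 - (-1)·-0.3750 - (-4)·1.0000) / (8) = -0.7969
  x3 = (4 - (-1)·-0.3750 - (-2)·-0.7969) / (4) = 0.5078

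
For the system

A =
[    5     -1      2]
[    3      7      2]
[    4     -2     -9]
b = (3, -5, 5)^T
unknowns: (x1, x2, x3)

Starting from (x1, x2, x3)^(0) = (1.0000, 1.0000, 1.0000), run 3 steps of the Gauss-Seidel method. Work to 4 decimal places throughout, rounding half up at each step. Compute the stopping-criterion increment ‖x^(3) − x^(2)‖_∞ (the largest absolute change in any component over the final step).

Iteration 1:
  x1 = (3 - (-1)·1.0000 - (2)·1.0000) / (5) = 0.4000
  x2 = (-5 - (3)·0.4000 - (2)·1.0000) / (7) = -1.1714
  x3 = (5 - (4)·0.4000 - (-2)·-1.1714) / (-9) = -0.1175
Iteration 2:
  x1 = (3 - (-1)·-1.1714 - (2)·-0.1175) / (5) = 0.4127
  x2 = (-5 - (3)·0.4127 - (2)·-0.1175) / (7) = -0.8576
  x3 = (5 - (4)·0.4127 - (-2)·-0.8576) / (-9) = -0.1816
Iteration 3:
  x1 = (3 - (-1)·-0.8576 - (2)·-0.1816) / (5) = 0.5011
  x2 = (-5 - (3)·0.5011 - (2)·-0.1816) / (7) = -0.8772
  x3 = (5 - (4)·0.5011 - (-2)·-0.8772) / (-9) = -0.1379
Change: (0.0884, -0.0196, 0.0437) → max |·| = 0.0884

0.0884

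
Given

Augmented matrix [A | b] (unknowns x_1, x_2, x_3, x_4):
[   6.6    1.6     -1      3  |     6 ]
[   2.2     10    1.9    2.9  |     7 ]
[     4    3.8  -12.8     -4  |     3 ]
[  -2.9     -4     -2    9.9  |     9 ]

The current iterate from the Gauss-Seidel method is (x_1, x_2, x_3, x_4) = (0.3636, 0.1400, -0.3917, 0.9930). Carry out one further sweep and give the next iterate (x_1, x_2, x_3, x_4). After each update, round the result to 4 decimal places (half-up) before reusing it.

One sweep:
  x_1 = (6 - (1.6)·0.1400 - (-1)·-0.3917 - (3)·0.9930) / (6.6) = 0.3644
  x_2 = (7 - (2.2)·0.3644 - (1.9)·-0.3917 - (2.9)·0.9930) / (10) = 0.4063
  x_3 = (3 - (4)·0.3644 - (3.8)·0.4063 - (-4)·0.9930) / (-12.8) = -0.3102
  x_4 = (9 - (-2.9)·0.3644 - (-4)·0.4063 - (-2)·-0.3102) / (9.9) = 1.1173

(0.3644, 0.4063, -0.3102, 1.1173)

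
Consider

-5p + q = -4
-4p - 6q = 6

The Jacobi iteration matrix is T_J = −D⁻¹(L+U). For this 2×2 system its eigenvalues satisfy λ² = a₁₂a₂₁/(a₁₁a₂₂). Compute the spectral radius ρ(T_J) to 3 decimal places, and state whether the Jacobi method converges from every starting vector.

0.365

a₁₂a₂₁/(a₁₁a₂₂) = (1)·(-4) / ((-5)·(-6)) = -0.133333
ρ = √|-0.133333| = √0.133333 = 0.365
ρ < 1, so Jacobi converges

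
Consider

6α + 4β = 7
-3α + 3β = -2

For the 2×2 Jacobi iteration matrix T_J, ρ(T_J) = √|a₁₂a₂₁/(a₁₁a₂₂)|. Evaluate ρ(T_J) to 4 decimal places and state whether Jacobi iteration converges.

0.8165

a₁₂a₂₁/(a₁₁a₂₂) = (4)·(-3) / ((6)·(3)) = -0.666667
ρ = √|-0.666667| = √0.666667 = 0.8165
ρ < 1, so Jacobi converges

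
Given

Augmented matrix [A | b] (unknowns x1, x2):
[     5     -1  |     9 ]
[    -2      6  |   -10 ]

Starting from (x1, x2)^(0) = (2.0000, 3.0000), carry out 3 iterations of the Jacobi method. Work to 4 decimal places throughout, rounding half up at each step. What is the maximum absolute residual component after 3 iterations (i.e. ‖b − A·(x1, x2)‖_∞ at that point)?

Iteration 1:
  x1 = (9 - (-1)·3.0000) / (5) = 2.4000
  x2 = (-10 - (-2)·2.0000) / (6) = -1.0000
Iteration 2:
  x1 = (9 - (-1)·-1.0000) / (5) = 1.6000
  x2 = (-10 - (-2)·2.4000) / (6) = -0.8667
Iteration 3:
  x1 = (9 - (-1)·-0.8667) / (5) = 1.6267
  x2 = (-10 - (-2)·1.6000) / (6) = -1.1333
Residual b − A·x = (-0.2668, 0.0532); ∞-norm = 0.2668

0.2668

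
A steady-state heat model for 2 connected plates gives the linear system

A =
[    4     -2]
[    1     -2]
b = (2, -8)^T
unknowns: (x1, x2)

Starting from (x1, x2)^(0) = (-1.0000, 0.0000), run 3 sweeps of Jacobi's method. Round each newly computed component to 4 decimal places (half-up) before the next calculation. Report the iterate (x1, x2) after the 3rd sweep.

Iteration 1:
  x1 = (2 - (-2)·0.0000) / (4) = 0.5000
  x2 = (-8 - (1)·-1.0000) / (-2) = 3.5000
Iteration 2:
  x1 = (2 - (-2)·3.5000) / (4) = 2.2500
  x2 = (-8 - (1)·0.5000) / (-2) = 4.2500
Iteration 3:
  x1 = (2 - (-2)·4.2500) / (4) = 2.6250
  x2 = (-8 - (1)·2.2500) / (-2) = 5.1250

(2.6250, 5.1250)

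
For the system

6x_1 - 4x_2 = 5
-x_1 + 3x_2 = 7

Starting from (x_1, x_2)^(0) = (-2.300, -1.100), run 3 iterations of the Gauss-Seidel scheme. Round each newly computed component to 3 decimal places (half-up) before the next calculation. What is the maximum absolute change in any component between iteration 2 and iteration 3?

Iteration 1:
  x_1 = (5 - (-4)·-1.100) / (6) = 0.100
  x_2 = (7 - (-1)·0.100) / (3) = 2.367
Iteration 2:
  x_1 = (5 - (-4)·2.367) / (6) = 2.411
  x_2 = (7 - (-1)·2.411) / (3) = 3.137
Iteration 3:
  x_1 = (5 - (-4)·3.137) / (6) = 2.925
  x_2 = (7 - (-1)·2.925) / (3) = 3.308
Change: (0.514, 0.171) → max |·| = 0.514

0.514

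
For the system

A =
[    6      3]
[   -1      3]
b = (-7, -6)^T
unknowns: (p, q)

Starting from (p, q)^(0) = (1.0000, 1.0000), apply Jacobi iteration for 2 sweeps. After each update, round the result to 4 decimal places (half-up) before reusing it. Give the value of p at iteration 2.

Iteration 1:
  p = (-7 - (3)·1.0000) / (6) = -1.6667
  q = (-6 - (-1)·1.0000) / (3) = -1.6667
Iteration 2:
  p = (-7 - (3)·-1.6667) / (6) = -0.3333
  q = (-6 - (-1)·-1.6667) / (3) = -2.5556

-0.3333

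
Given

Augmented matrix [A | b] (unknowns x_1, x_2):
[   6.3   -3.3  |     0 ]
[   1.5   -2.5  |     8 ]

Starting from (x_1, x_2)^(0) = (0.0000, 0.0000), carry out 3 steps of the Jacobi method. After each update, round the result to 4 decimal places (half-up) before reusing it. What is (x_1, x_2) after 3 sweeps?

Iteration 1:
  x_1 = (0 - (-3.3)·0.0000) / (6.3) = 0.0000
  x_2 = (8 - (1.5)·0.0000) / (-2.5) = -3.2000
Iteration 2:
  x_1 = (0 - (-3.3)·-3.2000) / (6.3) = -1.6762
  x_2 = (8 - (1.5)·0.0000) / (-2.5) = -3.2000
Iteration 3:
  x_1 = (0 - (-3.3)·-3.2000) / (6.3) = -1.6762
  x_2 = (8 - (1.5)·-1.6762) / (-2.5) = -4.2057

(-1.6762, -4.2057)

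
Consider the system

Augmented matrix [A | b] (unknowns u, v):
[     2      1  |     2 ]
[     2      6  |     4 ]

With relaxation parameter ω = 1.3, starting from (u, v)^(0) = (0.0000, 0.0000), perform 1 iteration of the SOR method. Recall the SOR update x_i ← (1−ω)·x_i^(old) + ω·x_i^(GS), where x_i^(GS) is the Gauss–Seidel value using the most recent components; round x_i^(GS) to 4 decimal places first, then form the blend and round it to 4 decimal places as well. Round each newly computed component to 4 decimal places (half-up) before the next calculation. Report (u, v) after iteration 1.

(1.3000, 0.3033)

Iteration 1:
  u: GS value = (2 - (1)·0.0000) / (2) = 1.0000;  u ← (1−ω)·0.0000 + ω·1.0000 = 1.3000
  v: GS value = (4 - (2)·1.3000) / (6) = 0.2333;  v ← (1−ω)·0.0000 + ω·0.2333 = 0.3033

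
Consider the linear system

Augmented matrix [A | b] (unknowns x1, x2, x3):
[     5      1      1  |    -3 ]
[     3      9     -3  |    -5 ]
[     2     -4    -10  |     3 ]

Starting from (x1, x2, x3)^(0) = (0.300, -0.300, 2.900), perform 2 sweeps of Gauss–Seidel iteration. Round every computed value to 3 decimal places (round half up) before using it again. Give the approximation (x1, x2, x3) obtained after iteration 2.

(-0.589, -0.639, -0.162)

Iteration 1:
  x1 = (-3 - (1)·-0.300 - (1)·2.900) / (5) = -1.120
  x2 = (-5 - (3)·-1.120 - (-3)·2.900) / (9) = 0.784
  x3 = (3 - (2)·-1.120 - (-4)·0.784) / (-10) = -0.838
Iteration 2:
  x1 = (-3 - (1)·0.784 - (1)·-0.838) / (5) = -0.589
  x2 = (-5 - (3)·-0.589 - (-3)·-0.838) / (9) = -0.639
  x3 = (3 - (2)·-0.589 - (-4)·-0.639) / (-10) = -0.162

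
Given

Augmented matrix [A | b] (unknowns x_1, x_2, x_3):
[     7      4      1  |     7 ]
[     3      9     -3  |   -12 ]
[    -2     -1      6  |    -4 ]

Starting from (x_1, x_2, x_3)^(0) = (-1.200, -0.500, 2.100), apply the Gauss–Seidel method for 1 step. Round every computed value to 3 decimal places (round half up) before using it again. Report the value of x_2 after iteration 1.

-0.962

Iteration 1:
  x_1 = (7 - (4)·-0.500 - (1)·2.100) / (7) = 0.986
  x_2 = (-12 - (3)·0.986 - (-3)·2.100) / (9) = -0.962
  x_3 = (-4 - (-2)·0.986 - (-1)·-0.962) / (6) = -0.498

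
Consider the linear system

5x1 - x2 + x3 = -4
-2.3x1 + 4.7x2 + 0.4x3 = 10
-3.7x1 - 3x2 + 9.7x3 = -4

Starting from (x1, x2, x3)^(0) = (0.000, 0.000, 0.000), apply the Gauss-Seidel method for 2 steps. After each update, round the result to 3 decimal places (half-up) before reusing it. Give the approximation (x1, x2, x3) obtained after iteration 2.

Iteration 1:
  x1 = (-4 - (-1)·0.000 - (1)·0.000) / (5) = -0.800
  x2 = (10 - (-2.3)·-0.800 - (0.4)·0.000) / (4.7) = 1.736
  x3 = (-4 - (-3.7)·-0.800 - (-3)·1.736) / (9.7) = -0.181
Iteration 2:
  x1 = (-4 - (-1)·1.736 - (1)·-0.181) / (5) = -0.417
  x2 = (10 - (-2.3)·-0.417 - (0.4)·-0.181) / (4.7) = 1.939
  x3 = (-4 - (-3.7)·-0.417 - (-3)·1.939) / (9.7) = 0.028

(-0.417, 1.939, 0.028)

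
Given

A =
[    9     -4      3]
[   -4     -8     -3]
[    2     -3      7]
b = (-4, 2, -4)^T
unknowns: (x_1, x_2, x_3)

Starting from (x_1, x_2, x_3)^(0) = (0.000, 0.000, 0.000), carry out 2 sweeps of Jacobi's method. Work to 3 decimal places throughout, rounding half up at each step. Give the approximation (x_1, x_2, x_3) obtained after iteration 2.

(-0.365, 0.186, -0.552)

Iteration 1:
  x_1 = (-4 - (-4)·0.000 - (3)·0.000) / (9) = -0.444
  x_2 = (2 - (-4)·0.000 - (-3)·0.000) / (-8) = -0.250
  x_3 = (-4 - (2)·0.000 - (-3)·0.000) / (7) = -0.571
Iteration 2:
  x_1 = (-4 - (-4)·-0.250 - (3)·-0.571) / (9) = -0.365
  x_2 = (2 - (-4)·-0.444 - (-3)·-0.571) / (-8) = 0.186
  x_3 = (-4 - (2)·-0.444 - (-3)·-0.250) / (7) = -0.552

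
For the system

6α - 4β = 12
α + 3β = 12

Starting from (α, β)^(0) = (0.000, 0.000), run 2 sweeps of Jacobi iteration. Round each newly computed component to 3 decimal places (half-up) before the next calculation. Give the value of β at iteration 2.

Iteration 1:
  α = (12 - (-4)·0.000) / (6) = 2.000
  β = (12 - (1)·0.000) / (3) = 4.000
Iteration 2:
  α = (12 - (-4)·4.000) / (6) = 4.667
  β = (12 - (1)·2.000) / (3) = 3.333

3.333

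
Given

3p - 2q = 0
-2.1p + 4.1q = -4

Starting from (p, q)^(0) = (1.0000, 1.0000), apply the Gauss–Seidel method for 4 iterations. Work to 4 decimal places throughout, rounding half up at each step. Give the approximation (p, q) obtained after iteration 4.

Iteration 1:
  p = (0 - (-2)·1.0000) / (3) = 0.6667
  q = (-4 - (-2.1)·0.6667) / (4.1) = -0.6341
Iteration 2:
  p = (0 - (-2)·-0.6341) / (3) = -0.4227
  q = (-4 - (-2.1)·-0.4227) / (4.1) = -1.1921
Iteration 3:
  p = (0 - (-2)·-1.1921) / (3) = -0.7947
  q = (-4 - (-2.1)·-0.7947) / (4.1) = -1.3827
Iteration 4:
  p = (0 - (-2)·-1.3827) / (3) = -0.9218
  q = (-4 - (-2.1)·-0.9218) / (4.1) = -1.4478

(-0.9218, -1.4478)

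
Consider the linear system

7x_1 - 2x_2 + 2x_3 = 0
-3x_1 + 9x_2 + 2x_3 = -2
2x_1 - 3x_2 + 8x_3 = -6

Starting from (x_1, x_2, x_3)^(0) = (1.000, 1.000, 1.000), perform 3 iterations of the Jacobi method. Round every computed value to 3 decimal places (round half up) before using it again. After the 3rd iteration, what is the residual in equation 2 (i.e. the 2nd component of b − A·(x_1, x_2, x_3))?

Iteration 1:
  x_1 = (0 - (-2)·1.000 - (2)·1.000) / (7) = 0.000
  x_2 = (-2 - (-3)·1.000 - (2)·1.000) / (9) = -0.111
  x_3 = (-6 - (2)·1.000 - (-3)·1.000) / (8) = -0.625
Iteration 2:
  x_1 = (0 - (-2)·-0.111 - (2)·-0.625) / (7) = 0.147
  x_2 = (-2 - (-3)·0.000 - (2)·-0.625) / (9) = -0.083
  x_3 = (-6 - (2)·0.000 - (-3)·-0.111) / (8) = -0.792
Iteration 3:
  x_1 = (0 - (-2)·-0.083 - (2)·-0.792) / (7) = 0.203
  x_2 = (-2 - (-3)·0.147 - (2)·-0.792) / (9) = 0.003
  x_3 = (-6 - (2)·0.147 - (-3)·-0.083) / (8) = -0.818
Residual b − A·x = (0.221, 0.218, 0.147)

0.218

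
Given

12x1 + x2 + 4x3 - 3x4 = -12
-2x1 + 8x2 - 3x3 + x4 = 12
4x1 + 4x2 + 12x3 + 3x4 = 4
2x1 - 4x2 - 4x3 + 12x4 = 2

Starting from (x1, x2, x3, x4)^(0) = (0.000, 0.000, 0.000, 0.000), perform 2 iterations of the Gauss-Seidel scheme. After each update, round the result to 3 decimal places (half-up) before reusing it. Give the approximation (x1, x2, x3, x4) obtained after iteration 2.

Iteration 1:
  x1 = (-12 - (1)·0.000 - (4)·0.000 - (-3)·0.000) / (12) = -1.000
  x2 = (12 - (-2)·-1.000 - (-3)·0.000 - (1)·0.000) / (8) = 1.250
  x3 = (4 - (4)·-1.000 - (4)·1.250 - (3)·0.000) / (12) = 0.250
  x4 = (2 - (2)·-1.000 - (-4)·1.250 - (-4)·0.250) / (12) = 0.833
Iteration 2:
  x1 = (-12 - (1)·1.250 - (4)·0.250 - (-3)·0.833) / (12) = -0.979
  x2 = (12 - (-2)·-0.979 - (-3)·0.250 - (1)·0.833) / (8) = 1.245
  x3 = (4 - (4)·-0.979 - (4)·1.245 - (3)·0.833) / (12) = 0.036
  x4 = (2 - (2)·-0.979 - (-4)·1.245 - (-4)·0.036) / (12) = 0.757

(-0.979, 1.245, 0.036, 0.757)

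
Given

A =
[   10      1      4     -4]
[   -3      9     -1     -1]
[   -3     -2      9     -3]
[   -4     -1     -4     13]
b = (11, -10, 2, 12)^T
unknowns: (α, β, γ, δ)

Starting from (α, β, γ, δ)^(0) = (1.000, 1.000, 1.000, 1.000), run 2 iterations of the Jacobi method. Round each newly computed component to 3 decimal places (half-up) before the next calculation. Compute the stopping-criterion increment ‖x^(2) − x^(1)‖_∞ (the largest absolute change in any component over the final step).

0.357

Iteration 1:
  α = (11 - (1)·1.000 - (4)·1.000 - (-4)·1.000) / (10) = 1.000
  β = (-10 - (-3)·1.000 - (-1)·1.000 - (-1)·1.000) / (9) = -0.556
  γ = (2 - (-3)·1.000 - (-2)·1.000 - (-3)·1.000) / (9) = 1.111
  δ = (12 - (-4)·1.000 - (-1)·1.000 - (-4)·1.000) / (13) = 1.615
Iteration 2:
  α = (11 - (1)·-0.556 - (4)·1.111 - (-4)·1.615) / (10) = 1.357
  β = (-10 - (-3)·1.000 - (-1)·1.111 - (-1)·1.615) / (9) = -0.475
  γ = (2 - (-3)·1.000 - (-2)·-0.556 - (-3)·1.615) / (9) = 0.970
  δ = (12 - (-4)·1.000 - (-1)·-0.556 - (-4)·1.111) / (13) = 1.530
Change: (0.357, 0.081, -0.141, -0.085) → max |·| = 0.357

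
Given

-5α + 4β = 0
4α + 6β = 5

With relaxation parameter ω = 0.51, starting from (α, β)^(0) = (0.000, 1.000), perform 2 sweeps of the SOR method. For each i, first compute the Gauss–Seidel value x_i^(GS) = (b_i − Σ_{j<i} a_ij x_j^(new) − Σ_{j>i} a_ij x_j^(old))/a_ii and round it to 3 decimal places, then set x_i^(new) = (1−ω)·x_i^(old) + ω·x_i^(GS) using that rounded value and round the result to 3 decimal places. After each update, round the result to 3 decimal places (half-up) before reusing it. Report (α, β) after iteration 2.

Iteration 1:
  α: GS value = (0 - (4)·1.000) / (-5) = 0.800;  α ← (1−ω)·0.000 + ω·0.800 = 0.408
  β: GS value = (5 - (4)·0.408) / (6) = 0.561;  β ← (1−ω)·1.000 + ω·0.561 = 0.776
Iteration 2:
  α: GS value = (0 - (4)·0.776) / (-5) = 0.621;  α ← (1−ω)·0.408 + ω·0.621 = 0.517
  β: GS value = (5 - (4)·0.517) / (6) = 0.489;  β ← (1−ω)·0.776 + ω·0.489 = 0.630

(0.517, 0.630)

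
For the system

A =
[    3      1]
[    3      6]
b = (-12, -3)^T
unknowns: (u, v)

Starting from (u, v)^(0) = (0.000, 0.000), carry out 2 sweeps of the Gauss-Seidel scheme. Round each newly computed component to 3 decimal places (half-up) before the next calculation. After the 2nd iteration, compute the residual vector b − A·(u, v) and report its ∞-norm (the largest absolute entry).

Iteration 1:
  u = (-12 - (1)·0.000) / (3) = -4.000
  v = (-3 - (3)·-4.000) / (6) = 1.500
Iteration 2:
  u = (-12 - (1)·1.500) / (3) = -4.500
  v = (-3 - (3)·-4.500) / (6) = 1.750
Residual b − A·x = (-0.250, 0.000); ∞-norm = 0.250

0.250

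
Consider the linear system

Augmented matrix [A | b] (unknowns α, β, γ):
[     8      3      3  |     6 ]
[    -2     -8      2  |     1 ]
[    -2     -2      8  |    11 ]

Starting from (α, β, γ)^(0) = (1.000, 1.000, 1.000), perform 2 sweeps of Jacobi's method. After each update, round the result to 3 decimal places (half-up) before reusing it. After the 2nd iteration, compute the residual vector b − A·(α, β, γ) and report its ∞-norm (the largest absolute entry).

Iteration 1:
  α = (6 - (3)·1.000 - (3)·1.000) / (8) = 0.000
  β = (1 - (-2)·1.000 - (2)·1.000) / (-8) = -0.125
  γ = (11 - (-2)·1.000 - (-2)·1.000) / (8) = 1.875
Iteration 2:
  α = (6 - (3)·-0.125 - (3)·1.875) / (8) = 0.094
  β = (1 - (-2)·0.000 - (2)·1.875) / (-8) = 0.344
  γ = (11 - (-2)·0.000 - (-2)·-0.125) / (8) = 1.344
Residual b − A·x = (0.184, 1.252, 1.124); ∞-norm = 1.252

1.252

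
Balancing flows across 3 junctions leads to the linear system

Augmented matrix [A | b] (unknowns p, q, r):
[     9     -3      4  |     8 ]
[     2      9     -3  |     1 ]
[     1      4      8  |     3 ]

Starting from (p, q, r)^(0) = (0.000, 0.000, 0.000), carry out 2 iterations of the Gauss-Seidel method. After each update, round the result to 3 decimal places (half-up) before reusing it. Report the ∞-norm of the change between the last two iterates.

Iteration 1:
  p = (8 - (-3)·0.000 - (4)·0.000) / (9) = 0.889
  q = (1 - (2)·0.889 - (-3)·0.000) / (9) = -0.086
  r = (3 - (1)·0.889 - (4)·-0.086) / (8) = 0.307
Iteration 2:
  p = (8 - (-3)·-0.086 - (4)·0.307) / (9) = 0.724
  q = (1 - (2)·0.724 - (-3)·0.307) / (9) = 0.053
  r = (3 - (1)·0.724 - (4)·0.053) / (8) = 0.258
Change: (-0.165, 0.139, -0.049) → max |·| = 0.165

0.165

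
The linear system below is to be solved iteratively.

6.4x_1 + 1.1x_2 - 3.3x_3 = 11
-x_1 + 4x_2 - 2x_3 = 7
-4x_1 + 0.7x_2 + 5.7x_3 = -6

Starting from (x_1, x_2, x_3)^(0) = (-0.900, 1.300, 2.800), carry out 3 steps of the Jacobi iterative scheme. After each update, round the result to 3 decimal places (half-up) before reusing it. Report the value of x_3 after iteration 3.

Iteration 1:
  x_1 = (11 - (1.1)·1.300 - (-3.3)·2.800) / (6.4) = 2.939
  x_2 = (7 - (-1)·-0.900 - (-2)·2.800) / (4) = 2.925
  x_3 = (-6 - (-4)·-0.900 - (0.7)·1.300) / (5.7) = -1.844
Iteration 2:
  x_1 = (11 - (1.1)·2.925 - (-3.3)·-1.844) / (6.4) = 0.265
  x_2 = (7 - (-1)·2.939 - (-2)·-1.844) / (4) = 1.563
  x_3 = (-6 - (-4)·2.939 - (0.7)·2.925) / (5.7) = 0.651
Iteration 3:
  x_1 = (11 - (1.1)·1.563 - (-3.3)·0.651) / (6.4) = 1.786
  x_2 = (7 - (-1)·0.265 - (-2)·0.651) / (4) = 2.142
  x_3 = (-6 - (-4)·0.265 - (0.7)·1.563) / (5.7) = -1.059

-1.059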